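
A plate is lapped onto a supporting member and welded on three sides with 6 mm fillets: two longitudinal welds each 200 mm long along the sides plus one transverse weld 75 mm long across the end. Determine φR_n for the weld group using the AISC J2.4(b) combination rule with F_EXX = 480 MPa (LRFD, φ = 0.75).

t_e = 0.707 × 6 = 4.242 mm.
R_nwl = 0.6 × 480 × 4.242 × 400 × 10⁻³ = 488.7 kN (longitudinal, 2 welds).
R_nwt = 0.6 × 480 × 4.242 × 75 × 10⁻³ = 91.63 kN (transverse, base value).
(i) R_nwl + R_nwt = 580.3 kN; (ii) 0.85 R_nwl + 1.5 R_nwt = 552.8 kN.
R_n = max = 580.3 kN [governs: (i)]; φR_n = 435.2 kN.

φR_n ≈ 435 kN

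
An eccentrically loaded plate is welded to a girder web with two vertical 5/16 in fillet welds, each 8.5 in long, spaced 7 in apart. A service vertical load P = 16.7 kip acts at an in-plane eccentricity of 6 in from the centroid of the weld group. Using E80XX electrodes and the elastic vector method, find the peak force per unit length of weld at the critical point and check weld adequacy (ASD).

E80XX → F_EXX = 80 ksi.
Total weld length L_w = 17 in. Treat welds as unit-width lines.
Polar moment about centroid: J = 2[d³/12 + d(b/2)²] = 2[8.5³/12 + 8.5×3.5²] = 310.6 in³.
Direct shear f_v = P/L_w = 16.7 / 17 = 0.9824 kip/in (vertical).
Torsion M = P·e = 16.7 × 6 = 100.2 kip·in.
Critical point at (x, y) = (3.5, 4.25) from centroid. f_tx = M·y/J = 1.371 kip/in; f_ty = M·x/J = 1.129 kip/in.
Resultant f_max = √[f_tx² + (f_v + f_ty)²] = √[1.371² + (0.9824 + 1.129)²] = 2.518 kip/in.
Capacity per unit length: r_n/Ω = (1/2.0) × 0.6 × 80 × (0.707 × 0.3125) = 5.302 kip/in.
2.518 ≤ 5.302 → adequate.

f_max ≈ 2.52 kip/in; adequate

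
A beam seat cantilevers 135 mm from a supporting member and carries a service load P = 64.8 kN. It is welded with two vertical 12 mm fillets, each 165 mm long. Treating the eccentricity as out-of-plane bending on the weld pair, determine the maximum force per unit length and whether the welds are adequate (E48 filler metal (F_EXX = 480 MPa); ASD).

L_w = 2 × 165 = 330 mm; section modulus (unit throat) S = 2 × L²/6 = 9075 mm².
Direct shear f_v = P/L_w = 64.8×10³/330 = 196.4 N/mm.
Moment M = P × e = 64.8×10³ × 135 = 8748000 N·mm; bending f_b = M/S = 964 N/mm.
f_max = √(f_v² + f_b²) = √(196.4² + 964²) = 983.8 N/mm.
r_n/Ω = (1/2.0) × 0.6 × 480 × (0.707 × 12) = 1222 N/mm → adequate.

f_max ≈ 984 N/mm; adequate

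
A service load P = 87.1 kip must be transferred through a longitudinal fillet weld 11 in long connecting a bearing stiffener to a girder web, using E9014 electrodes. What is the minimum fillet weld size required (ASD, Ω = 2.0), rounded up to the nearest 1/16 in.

E90XX → F_EXX = 90 ksi.
Total weld length L = 11 in.
Required throat t_e = P × Ω / (0.6 F_EXX × L) = 87.1 × 2.0 / (0.6 × 90 × 11) = 0.2933 in.
Required leg w = t_e / 0.707 = 0.4148 in → use 7/16 in.

w = 7/16 in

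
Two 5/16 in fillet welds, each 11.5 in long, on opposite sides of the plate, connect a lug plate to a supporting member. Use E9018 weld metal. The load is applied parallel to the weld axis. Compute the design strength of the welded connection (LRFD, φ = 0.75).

E90XX → F_EXX = 90 ksi.
Effective throat t_e = 0.707 × 0.3125 = 0.2209 in.
Total length L = 23 in; A_we = 0.2209 × 23 = 5.082 in².
F_nw = 0.6 F_EXX = 0.6 × 90 = 54 ksi.
φR_n = 0.75 × 54 × 5.082 = 205.8 kip.

φR_n ≈ 206 kip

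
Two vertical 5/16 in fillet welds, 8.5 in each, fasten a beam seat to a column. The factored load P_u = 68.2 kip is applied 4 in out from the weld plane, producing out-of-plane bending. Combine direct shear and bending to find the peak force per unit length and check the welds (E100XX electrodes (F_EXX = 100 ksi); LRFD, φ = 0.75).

L_w = 2 × 8.5 = 17 in; section modulus (unit throat) S = 2 × L²/6 = 24.08 in².
Direct shear f_v = P/L_w = 68.2/17 = 4.012 kip/in.
Moment M = P × e = 68.2 × 4 = 272.8 kip·in; bending f_b = M/S = 11.33 kip/in.
f_max = √(f_v² + f_b²) = √(4.012² + 11.33²) = 12.02 kip/in.
φr_n = 0.75 × 0.6 × 100 × (0.707 × 0.3125) = 9.942 kip/in → NOT adequate.

f_max ≈ 12 kip/in; NOT adequate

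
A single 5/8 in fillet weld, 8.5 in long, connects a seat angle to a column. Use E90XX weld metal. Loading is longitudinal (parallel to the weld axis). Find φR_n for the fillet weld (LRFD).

E90XX → F_EXX = 90 ksi.
Effective throat t_e = 0.707 × 0.625 = 0.4419 in.
Total length L = 8.5 in; A_we = 0.4419 × 8.5 = 3.756 in².
F_nw = 0.6 F_EXX = 0.6 × 90 = 54 ksi.
φR_n = 0.75 × 54 × 3.756 = 152.1 kips.

φR_n ≈ 152 kips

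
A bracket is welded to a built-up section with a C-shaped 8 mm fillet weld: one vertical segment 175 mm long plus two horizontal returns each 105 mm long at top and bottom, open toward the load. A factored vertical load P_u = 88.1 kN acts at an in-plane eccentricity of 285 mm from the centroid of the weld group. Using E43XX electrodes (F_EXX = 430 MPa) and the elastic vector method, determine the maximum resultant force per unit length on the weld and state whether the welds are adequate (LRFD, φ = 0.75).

Total weld length L_w = 385 mm. Treat welds as unit-width lines.
Centroid: x̄ = 2×105×52.5 / 385 = 28.64 mm from the vertical weld.
Polar moment about centroid: J = I_x + I_y = [175³/12 + 2×105×87.5²] + [175×28.64² + 2(105³/12 + 105×23.86²)] = 2510000 mm³.
Direct shear f_v = P/L_w = 88.1×10³ / 385 = 228.8 N/mm (vertical).
Torsion M = P·e = 88.1×10³ × 285 = 25108000 N·mm.
Critical point at (x, y) = (76.36, 87.5) from centroid. f_tx = M·y/J = 875.1 N/mm; f_ty = M·x/J = 763.8 N/mm.
Resultant f_max = √[f_tx² + (f_v + f_ty)²] = √[875.1² + (228.8 + 763.8)²] = 1323 N/mm.
Capacity per unit length: φr_n = 0.75 × 0.6 × 430 × (0.707 × 8) = 1094 N/mm.
1323 > 1094 → NOT adequate.

f_max ≈ 1320 N/mm; NOT adequate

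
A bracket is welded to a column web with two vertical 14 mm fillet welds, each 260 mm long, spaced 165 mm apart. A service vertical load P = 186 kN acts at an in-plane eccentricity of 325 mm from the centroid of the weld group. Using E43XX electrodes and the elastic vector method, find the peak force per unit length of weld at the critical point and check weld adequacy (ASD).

E43XX → F_EXX = 430 MPa.
Total weld length L_w = 520 mm. Treat welds as unit-width lines.
Polar moment about centroid: J = 2[d³/12 + d(b/2)²] = 2[260³/12 + 260×82.5²] = 6469000 mm³.
Direct shear f_v = P/L_w = 186×10³ / 520 = 357.7 N/mm (vertical).
Torsion M = P·e = 186×10³ × 325 = 60450000 N·mm.
Critical point at (x, y) = (82.5, 130) from centroid. f_tx = M·y/J = 1215 N/mm; f_ty = M·x/J = 771 N/mm.
Resultant f_max = √[f_tx² + (f_v + f_ty)²] = √[1215² + (357.7 + 771)²] = 1658 N/mm.
Capacity per unit length: r_n/Ω = (1/2.0) × 0.6 × 430 × (0.707 × 14) = 1277 N/mm.
1658 > 1277 → NOT adequate.

f_max ≈ 1660 N/mm; NOT adequate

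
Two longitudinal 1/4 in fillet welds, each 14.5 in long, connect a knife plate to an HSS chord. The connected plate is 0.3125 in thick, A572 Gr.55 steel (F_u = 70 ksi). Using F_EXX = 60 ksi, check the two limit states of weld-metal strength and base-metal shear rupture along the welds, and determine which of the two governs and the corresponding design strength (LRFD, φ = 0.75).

t_e = 0.707 × 0.25 = 0.1767 in; L = 29 in.
Weld metal: φR_n = 0.75 × 0.6 × 60 × 0.1767 × 29 = 138.4 kips.
Base metal (shear rupture): φR_n = 0.75 × 0.6 × 70 × 0.3125 × 29 = 285.5 kips.
Governing: weld metal.

φR_n ≈ 138 kips (weld metal governs)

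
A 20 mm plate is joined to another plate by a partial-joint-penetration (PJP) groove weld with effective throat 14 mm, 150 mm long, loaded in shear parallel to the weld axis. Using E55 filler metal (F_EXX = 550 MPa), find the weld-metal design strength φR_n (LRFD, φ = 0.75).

Effective throat (given) t_e = 14 mm.
A_we = 14 × 150 = 2100 mm².
F_nw = 0.6 F_EXX = 330 MPa.
φR_n = 0.75 × 330 × 2100 × 10⁻³ = 519.8 kN.

φR_n ≈ 520 kN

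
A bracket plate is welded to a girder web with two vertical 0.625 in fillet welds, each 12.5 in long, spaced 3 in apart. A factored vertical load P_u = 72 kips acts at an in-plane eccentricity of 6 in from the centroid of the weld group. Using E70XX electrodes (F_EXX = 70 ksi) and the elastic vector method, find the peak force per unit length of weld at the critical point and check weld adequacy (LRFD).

f_max ≈ 8.42 kip/in; adequate

Total weld length L_w = 25 in. Treat welds as unit-width lines.
Polar moment about centroid: J = 2[d³/12 + d(b/2)²] = 2[12.5³/12 + 12.5×1.5²] = 381.8 in³.
Direct shear f_v = P/L_w = 72 / 25 = 2.88 kip/in (vertical).
Torsion M = P·e = 72 × 6 = 432 kip·in.
Critical point at (x, y) = (1.5, 6.25) from centroid. f_tx = M·y/J = 7.072 kip/in; f_ty = M·x/J = 1.697 kip/in.
Resultant f_max = √[f_tx² + (f_v + f_ty)²] = √[7.072² + (2.88 + 1.697)²] = 8.424 kip/in.
Capacity per unit length: φr_n = 0.75 × 0.6 × 70 × (0.707 × 0.625) = 13.92 kip/in.
8.424 ≤ 13.92 → adequate.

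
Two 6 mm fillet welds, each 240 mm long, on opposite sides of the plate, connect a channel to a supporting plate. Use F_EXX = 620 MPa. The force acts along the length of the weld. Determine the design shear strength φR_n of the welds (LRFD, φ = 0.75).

Effective throat t_e = 0.707 × 6 = 4.242 mm.
Total length L = 480 mm; A_we = 4.242 × 480 = 2036 mm².
F_nw = 0.6 F_EXX = 0.6 × 620 = 372 MPa.
φR_n = 0.75 × 372 × 2036 × 10⁻³ = 568.1 kN.

φR_n ≈ 568 kN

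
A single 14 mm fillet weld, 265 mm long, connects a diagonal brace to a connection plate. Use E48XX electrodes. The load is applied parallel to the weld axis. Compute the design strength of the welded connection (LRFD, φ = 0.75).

E48XX → F_EXX = 480 MPa.
Effective throat t_e = 0.707 × 14 = 9.898 mm.
Total length L = 265 mm; A_we = 9.898 × 265 = 2623 mm².
F_nw = 0.6 F_EXX = 0.6 × 480 = 288 MPa.
φR_n = 0.75 × 288 × 2623 × 10⁻³ = 566.6 kN.

φR_n ≈ 567 kN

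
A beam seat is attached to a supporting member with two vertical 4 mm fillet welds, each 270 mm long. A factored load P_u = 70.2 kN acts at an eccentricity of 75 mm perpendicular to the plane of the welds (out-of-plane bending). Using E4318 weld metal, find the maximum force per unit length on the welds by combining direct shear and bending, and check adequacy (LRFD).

E43XX → F_EXX = 430 MPa.
L_w = 2 × 270 = 540 mm; section modulus (unit throat) S = 2 × L²/6 = 24300 mm².
Direct shear f_v = P/L_w = 70.2×10³/540 = 130 N/mm.
Moment M = P × e = 70.2×10³ × 75 = 5265000 N·mm; bending f_b = M/S = 216.7 N/mm.
f_max = √(f_v² + f_b²) = √(130² + 216.7²) = 252.7 N/mm.
φr_n = 0.75 × 0.6 × 430 × (0.707 × 4) = 547.2 N/mm → adequate.

f_max ≈ 253 N/mm; adequate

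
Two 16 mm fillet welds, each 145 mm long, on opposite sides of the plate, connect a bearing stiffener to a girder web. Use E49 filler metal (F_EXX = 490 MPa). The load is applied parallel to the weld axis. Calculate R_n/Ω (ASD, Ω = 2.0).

R_n/Ω ≈ 482 kN

Effective throat t_e = 0.707 × 16 = 11.31 mm.
Total length L = 290 mm; A_we = 11.31 × 290 = 3280 mm².
F_nw = 0.6 F_EXX = 0.6 × 490 = 294 MPa.
R_n = 294 × 3280 × 10⁻³ = 964.5 kN; R_n/Ω = 964.5/2.0 = 482.2 kN.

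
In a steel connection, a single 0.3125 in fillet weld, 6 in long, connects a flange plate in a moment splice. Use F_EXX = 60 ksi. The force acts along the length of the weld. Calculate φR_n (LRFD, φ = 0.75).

Effective throat t_e = 0.707 × 0.3125 = 0.2209 in.
Total length L = 6 in; A_we = 0.2209 × 6 = 1.326 in².
F_nw = 0.6 F_EXX = 0.6 × 60 = 36 ksi.
φR_n = 0.75 × 36 × 1.326 = 35.79 kips.

φR_n ≈ 35.8 kips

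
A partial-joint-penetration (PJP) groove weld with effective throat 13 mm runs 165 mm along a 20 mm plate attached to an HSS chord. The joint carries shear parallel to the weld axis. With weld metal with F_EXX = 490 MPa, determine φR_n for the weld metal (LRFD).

Effective throat (given) t_e = 13 mm.
A_we = 13 × 165 = 2145 mm².
F_nw = 0.6 F_EXX = 294 MPa.
φR_n = 0.75 × 294 × 2145 × 10⁻³ = 473 kN.

φR_n ≈ 473 kN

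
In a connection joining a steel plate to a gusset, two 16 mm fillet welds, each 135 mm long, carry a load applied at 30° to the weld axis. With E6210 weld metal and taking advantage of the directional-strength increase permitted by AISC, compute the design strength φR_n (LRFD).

φR_n ≈ 1000 kN

E62XX → F_EXX = 620 MPa.
t_e = 0.707 × 16 = 11.31 mm; A_we = 11.31 × 270 = 3054 mm².
Directional factor: 1.0 + 0.5 sin^1.5(30°) = 1.177.
F_nw = 0.6 × 620 × 1.177 = 437.8 MPa.
φR_n = 0.75 × 437.8 × 3054 × 10⁻³ = 1003 kN.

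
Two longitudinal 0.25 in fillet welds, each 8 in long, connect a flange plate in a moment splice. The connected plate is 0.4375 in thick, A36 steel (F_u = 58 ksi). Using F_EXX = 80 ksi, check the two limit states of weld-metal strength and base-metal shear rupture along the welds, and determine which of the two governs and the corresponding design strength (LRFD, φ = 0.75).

t_e = 0.707 × 0.25 = 0.1767 in; L = 16 in.
Weld metal: φR_n = 0.75 × 0.6 × 80 × 0.1767 × 16 = 101.8 kips.
Base metal (shear rupture): φR_n = 0.75 × 0.6 × 58 × 0.4375 × 16 = 182.7 kips.
Governing: weld metal.

φR_n ≈ 102 kips (weld metal governs)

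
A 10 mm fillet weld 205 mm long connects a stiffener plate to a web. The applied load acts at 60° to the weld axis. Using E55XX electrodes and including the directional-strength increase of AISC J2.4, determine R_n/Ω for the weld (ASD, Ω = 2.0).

E55XX → F_EXX = 550 MPa.
t_e = 0.707 × 10 = 7.07 mm; A_we = 7.07 × 205 = 1449 mm².
Directional factor: 1.0 + 0.5 sin^1.5(60°) = 1.403.
F_nw = 0.6 × 550 × 1.403 = 463 MPa.
R_n/Ω = (463 × 1449) / 2.0 × 10⁻³ = 335.5 kN.

R_n/Ω ≈ 336 kN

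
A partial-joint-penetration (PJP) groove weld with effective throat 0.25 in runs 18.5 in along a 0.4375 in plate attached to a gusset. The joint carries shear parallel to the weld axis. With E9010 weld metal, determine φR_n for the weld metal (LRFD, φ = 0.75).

E90XX → F_EXX = 90 ksi.
Effective throat (given) t_e = 0.25 in.
A_we = 0.25 × 18.5 = 4.625 in².
F_nw = 0.6 F_EXX = 54 ksi.
φR_n = 0.75 × 54 × 4.625 = 187.3 kips.

φR_n ≈ 187 kips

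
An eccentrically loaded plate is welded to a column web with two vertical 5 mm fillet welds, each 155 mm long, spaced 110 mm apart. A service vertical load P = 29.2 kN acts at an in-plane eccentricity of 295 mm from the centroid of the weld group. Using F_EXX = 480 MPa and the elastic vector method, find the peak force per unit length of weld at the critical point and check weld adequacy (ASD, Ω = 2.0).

Total weld length L_w = 310 mm. Treat welds as unit-width lines.
Polar moment about centroid: J = 2[d³/12 + d(b/2)²] = 2[155³/12 + 155×55²] = 1558000 mm³.
Direct shear f_v = P/L_w = 29.2×10³ / 310 = 94.19 N/mm (vertical).
Torsion M = P·e = 29.2×10³ × 295 = 8614000 N·mm.
Critical point at (x, y) = (55, 77.5) from centroid. f_tx = M·y/J = 428.4 N/mm; f_ty = M·x/J = 304 N/mm.
Resultant f_max = √[f_tx² + (f_v + f_ty)²] = √[428.4² + (94.19 + 304)²] = 584.9 N/mm.
Capacity per unit length: r_n/Ω = (1/2.0) × 0.6 × 480 × (0.707 × 5) = 509 N/mm.
584.9 > 509 → NOT adequate.

f_max ≈ 585 N/mm; NOT adequate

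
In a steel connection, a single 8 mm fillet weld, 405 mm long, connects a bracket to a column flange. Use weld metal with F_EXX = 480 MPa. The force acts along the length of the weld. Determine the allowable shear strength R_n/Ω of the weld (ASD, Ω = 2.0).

R_n/Ω ≈ 330 kN

Effective throat t_e = 0.707 × 8 = 5.656 mm.
Total length L = 405 mm; A_we = 5.656 × 405 = 2291 mm².
F_nw = 0.6 F_EXX = 0.6 × 480 = 288 MPa.
R_n = 288 × 2291 × 10⁻³ = 659.7 kN; R_n/Ω = 659.7/2.0 = 329.9 kN.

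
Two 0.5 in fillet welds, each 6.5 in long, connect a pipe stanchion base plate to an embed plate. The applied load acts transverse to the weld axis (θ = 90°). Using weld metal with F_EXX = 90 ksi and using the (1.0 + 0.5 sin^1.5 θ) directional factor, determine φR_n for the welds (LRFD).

φR_n ≈ 279 kips

t_e = 0.707 × 0.5 = 0.3535 in; A_we = 0.3535 × 13 = 4.595 in².
Directional factor: 1.0 + 0.5 sin^1.5(90°) = 1.5.
F_nw = 0.6 × 90 × 1.5 = 81 ksi.
φR_n = 0.75 × 81 × 4.595 = 279.2 kips.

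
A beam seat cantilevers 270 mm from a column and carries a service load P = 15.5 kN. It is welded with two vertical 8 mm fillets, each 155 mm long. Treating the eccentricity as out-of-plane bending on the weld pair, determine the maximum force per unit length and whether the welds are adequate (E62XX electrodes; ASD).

E62XX → F_EXX = 620 MPa.
L_w = 2 × 155 = 310 mm; section modulus (unit throat) S = 2 × L²/6 = 8008 mm².
Direct shear f_v = P/L_w = 15.5×10³/310 = 50 N/mm.
Moment M = P × e = 15.5×10³ × 270 = 4185000 N·mm; bending f_b = M/S = 522.6 N/mm.
f_max = √(f_v² + f_b²) = √(50² + 522.6²) = 525 N/mm.
r_n/Ω = (1/2.0) × 0.6 × 620 × (0.707 × 8) = 1052 N/mm → adequate.

f_max ≈ 525 N/mm; adequate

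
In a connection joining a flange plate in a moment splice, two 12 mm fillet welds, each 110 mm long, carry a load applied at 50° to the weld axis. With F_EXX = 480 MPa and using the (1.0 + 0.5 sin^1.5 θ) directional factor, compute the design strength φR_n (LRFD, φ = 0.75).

φR_n ≈ 538 kN

t_e = 0.707 × 12 = 8.484 mm; A_we = 8.484 × 220 = 1866 mm².
Directional factor: 1.0 + 0.5 sin^1.5(50°) = 1.335.
F_nw = 0.6 × 480 × 1.335 = 384.5 MPa.
φR_n = 0.75 × 384.5 × 1866 × 10⁻³ = 538.3 kN.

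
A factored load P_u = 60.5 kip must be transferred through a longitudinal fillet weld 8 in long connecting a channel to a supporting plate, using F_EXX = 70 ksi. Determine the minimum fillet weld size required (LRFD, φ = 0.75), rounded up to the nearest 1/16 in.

Total weld length L = 8 in.
Required throat t_e = P_u / (φ × 0.6 F_EXX × L) = 60.5 / (0.75 × 0.6 × 70 × 8) = 0.2401 in.
Required leg w = t_e / 0.707 = 0.3396 in → use 3/8 in.

w = 3/8 in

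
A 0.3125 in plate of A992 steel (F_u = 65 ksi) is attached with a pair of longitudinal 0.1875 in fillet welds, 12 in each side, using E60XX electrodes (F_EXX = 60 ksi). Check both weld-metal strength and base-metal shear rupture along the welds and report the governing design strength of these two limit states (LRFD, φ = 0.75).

φR_n ≈ 85.9 kip (weld metal governs)

t_e = 0.707 × 0.1875 = 0.1326 in; L = 24 in.
Weld metal: φR_n = 0.75 × 0.6 × 60 × 0.1326 × 24 = 85.9 kip.
Base metal (shear rupture): φR_n = 0.75 × 0.6 × 65 × 0.3125 × 24 = 219.4 kip.
Governing: weld metal.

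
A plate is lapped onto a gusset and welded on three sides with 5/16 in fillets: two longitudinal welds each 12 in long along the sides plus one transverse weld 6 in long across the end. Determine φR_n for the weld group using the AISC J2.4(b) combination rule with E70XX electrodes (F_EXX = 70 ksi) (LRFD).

φR_n ≈ 209 kips

t_e = 0.707 × 0.3125 = 0.2209 in.
R_nwl = 0.6 × 70 × 0.2209 × 24 = 222.7 kips (longitudinal, 2 welds).
R_nwt = 0.6 × 70 × 0.2209 × 6 = 55.68 kips (transverse, base value).
(i) R_nwl + R_nwt = 278.4 kips; (ii) 0.85 R_nwl + 1.5 R_nwt = 272.8 kips.
R_n = max = 278.4 kips [governs: (i)]; φR_n = 208.8 kips.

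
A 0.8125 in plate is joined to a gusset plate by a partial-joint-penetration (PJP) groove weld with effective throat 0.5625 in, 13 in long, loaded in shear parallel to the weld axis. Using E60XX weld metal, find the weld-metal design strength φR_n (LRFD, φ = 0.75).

E60XX → F_EXX = 60 ksi.
Effective throat (given) t_e = 0.5625 in.
A_we = 0.5625 × 13 = 7.312 in².
F_nw = 0.6 F_EXX = 36 ksi.
φR_n = 0.75 × 36 × 7.312 = 197.4 kip.

φR_n ≈ 197 kip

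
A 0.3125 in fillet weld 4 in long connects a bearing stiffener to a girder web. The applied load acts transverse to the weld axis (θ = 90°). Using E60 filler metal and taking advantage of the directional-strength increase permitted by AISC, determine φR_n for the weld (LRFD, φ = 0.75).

φR_n ≈ 35.8 kip

E60XX → F_EXX = 60 ksi.
t_e = 0.707 × 0.3125 = 0.2209 in; A_we = 0.2209 × 4 = 0.8837 in².
Directional factor: 1.0 + 0.5 sin^1.5(90°) = 1.5.
F_nw = 0.6 × 60 × 1.5 = 54 ksi.
φR_n = 0.75 × 54 × 0.8837 = 35.79 kip.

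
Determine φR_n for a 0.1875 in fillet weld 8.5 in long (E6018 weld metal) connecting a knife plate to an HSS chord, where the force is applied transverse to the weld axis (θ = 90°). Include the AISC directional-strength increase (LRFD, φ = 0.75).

E60XX → F_EXX = 60 ksi.
t_e = 0.707 × 0.1875 = 0.1326 in; A_we = 0.1326 × 8.5 = 1.127 in².
Directional factor: 1.0 + 0.5 sin^1.5(90°) = 1.5.
F_nw = 0.6 × 60 × 1.5 = 54 ksi.
φR_n = 0.75 × 54 × 1.127 = 45.63 kips.

φR_n ≈ 45.6 kips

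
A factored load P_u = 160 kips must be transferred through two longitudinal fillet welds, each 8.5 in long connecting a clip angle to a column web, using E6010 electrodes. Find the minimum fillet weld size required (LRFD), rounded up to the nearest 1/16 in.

E60XX → F_EXX = 60 ksi.
Total weld length L = 17 in.
Required throat t_e = P_u / (φ × 0.6 F_EXX × L) = 160 / (0.75 × 0.6 × 60 × 17) = 0.3486 in.
Required leg w = t_e / 0.707 = 0.493 in → use 1/2 in.

w = 1/2 in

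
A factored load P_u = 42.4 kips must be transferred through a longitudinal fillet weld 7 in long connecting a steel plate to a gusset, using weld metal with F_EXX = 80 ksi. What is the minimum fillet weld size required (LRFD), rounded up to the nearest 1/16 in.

Total weld length L = 7 in.
Required throat t_e = P_u / (φ × 0.6 F_EXX × L) = 42.4 / (0.75 × 0.6 × 80 × 7) = 0.1683 in.
Required leg w = t_e / 0.707 = 0.238 in → use 1/4 in.

w = 1/4 in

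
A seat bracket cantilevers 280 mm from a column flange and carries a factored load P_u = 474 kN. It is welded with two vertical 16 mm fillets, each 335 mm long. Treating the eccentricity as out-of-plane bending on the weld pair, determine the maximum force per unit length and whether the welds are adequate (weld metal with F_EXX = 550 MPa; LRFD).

L_w = 2 × 335 = 670 mm; section modulus (unit throat) S = 2 × L²/6 = 37410 mm².
Direct shear f_v = P/L_w = 474×10³/670 = 707.5 N/mm.
Moment M = P × e = 474×10³ × 280 = 132720000 N·mm; bending f_b = M/S = 3548 N/mm.
f_max = √(f_v² + f_b²) = √(707.5² + 3548²) = 3618 N/mm.
φr_n = 0.75 × 0.6 × 550 × (0.707 × 16) = 2800 N/mm → NOT adequate.

f_max ≈ 3620 N/mm; NOT adequate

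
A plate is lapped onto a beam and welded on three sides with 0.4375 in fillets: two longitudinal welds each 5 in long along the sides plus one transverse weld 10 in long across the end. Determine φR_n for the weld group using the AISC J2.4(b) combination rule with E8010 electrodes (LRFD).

E80XX → F_EXX = 80 ksi.
t_e = 0.707 × 0.4375 = 0.3093 in.
R_nwl = 0.6 × 80 × 0.3093 × 10 = 148.5 kips (longitudinal, 2 welds).
R_nwt = 0.6 × 80 × 0.3093 × 10 = 148.5 kips (transverse, base value).
(i) R_nwl + R_nwt = 296.9 kips; (ii) 0.85 R_nwl + 1.5 R_nwt = 348.9 kips.
R_n = max = 348.9 kips [governs: (ii)]; φR_n = 261.7 kips.

φR_n ≈ 262 kips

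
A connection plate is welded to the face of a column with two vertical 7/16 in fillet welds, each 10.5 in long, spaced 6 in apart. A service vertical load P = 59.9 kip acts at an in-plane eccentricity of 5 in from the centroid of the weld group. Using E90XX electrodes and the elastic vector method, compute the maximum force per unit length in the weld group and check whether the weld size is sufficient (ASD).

f_max ≈ 6.64 kip/in; adequate

E90XX → F_EXX = 90 ksi.
Total weld length L_w = 21 in. Treat welds as unit-width lines.
Polar moment about centroid: J = 2[d³/12 + d(b/2)²] = 2[10.5³/12 + 10.5×3²] = 381.9 in³.
Direct shear f_v = P/L_w = 59.9 / 21 = 2.852 kip/in (vertical).
Torsion M = P·e = 59.9 × 5 = 299.5 kip·in.
Critical point at (x, y) = (3, 5.25) from centroid. f_tx = M·y/J = 4.117 kip/in; f_ty = M·x/J = 2.352 kip/in.
Resultant f_max = √[f_tx² + (f_v + f_ty)²] = √[4.117² + (2.852 + 2.352)²] = 6.636 kip/in.
Capacity per unit length: r_n/Ω = (1/2.0) × 0.6 × 90 × (0.707 × 0.4375) = 8.351 kip/in.
6.636 ≤ 8.351 → adequate.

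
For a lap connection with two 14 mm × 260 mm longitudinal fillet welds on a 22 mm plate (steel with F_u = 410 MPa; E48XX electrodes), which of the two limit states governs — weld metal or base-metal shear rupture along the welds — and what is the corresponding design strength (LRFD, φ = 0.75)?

E48XX → F_EXX = 480 MPa.
t_e = 0.707 × 14 = 9.898 mm; L = 520 mm.
Weld metal: φR_n = 0.75 × 0.6 × 480 × 9.898 × 520 × 10⁻³ = 1112 kN.
Base metal (shear rupture): φR_n = 0.75 × 0.6 × 410 × 22 × 520 × 10⁻³ = 2111 kN.
Governing: weld metal.

φR_n ≈ 1110 kN (weld metal governs)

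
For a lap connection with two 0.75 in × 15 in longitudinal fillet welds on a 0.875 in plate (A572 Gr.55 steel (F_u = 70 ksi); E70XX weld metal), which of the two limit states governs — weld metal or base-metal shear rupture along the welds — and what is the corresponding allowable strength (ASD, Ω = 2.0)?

R_n/Ω ≈ 334 kips (weld metal governs)

E70XX → F_EXX = 70 ksi.
t_e = 0.707 × 0.75 = 0.5302 in; L = 30 in.
Weld metal: R_n/Ω = (1/2.0) × 0.6 × 70 × 0.5302 × 30 = 334.1 kips.
Base metal (shear rupture): R_n/Ω = (1/2.0) × 0.6 × 70 × 0.875 × 30 = 551.2 kips.
Governing: weld metal.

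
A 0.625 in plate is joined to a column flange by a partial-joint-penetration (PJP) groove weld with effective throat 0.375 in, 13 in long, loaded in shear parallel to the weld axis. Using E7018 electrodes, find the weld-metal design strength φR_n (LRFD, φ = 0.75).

E70XX → F_EXX = 70 ksi.
Effective throat (given) t_e = 0.375 in.
A_we = 0.375 × 13 = 4.875 in².
F_nw = 0.6 F_EXX = 42 ksi.
φR_n = 0.75 × 42 × 4.875 = 153.6 kips.

φR_n ≈ 154 kips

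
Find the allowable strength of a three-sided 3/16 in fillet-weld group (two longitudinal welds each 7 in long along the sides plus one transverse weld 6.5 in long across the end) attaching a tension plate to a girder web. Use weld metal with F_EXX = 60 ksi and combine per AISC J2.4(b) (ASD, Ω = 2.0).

t_e = 0.707 × 0.1875 = 0.1326 in.
R_nwl = 0.6 × 60 × 0.1326 × 14 = 66.81 kip (longitudinal, 2 welds).
R_nwt = 0.6 × 60 × 0.1326 × 6.5 = 31.02 kip (transverse, base value).
(i) R_nwl + R_nwt = 97.83 kip; (ii) 0.85 R_nwl + 1.5 R_nwt = 103.3 kip.
R_n = max = 103.3 kip [governs: (ii)]; R_n/Ω = 51.66 kip.

R_n/Ω ≈ 51.7 kip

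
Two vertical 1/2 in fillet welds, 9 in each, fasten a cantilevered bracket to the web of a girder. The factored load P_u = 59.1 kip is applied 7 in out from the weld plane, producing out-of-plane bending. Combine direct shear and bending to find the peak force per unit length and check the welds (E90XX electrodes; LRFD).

f_max ≈ 15.7 kip/in; NOT adequate

E90XX → F_EXX = 90 ksi.
L_w = 2 × 9 = 18 in; section modulus (unit throat) S = 2 × L²/6 = 27 in².
Direct shear f_v = P/L_w = 59.1/18 = 3.283 kip/in.
Moment M = P × e = 59.1 × 7 = 413.7 kip·in; bending f_b = M/S = 15.32 kip/in.
f_max = √(f_v² + f_b²) = √(3.283² + 15.32²) = 15.67 kip/in.
φr_n = 0.75 × 0.6 × 90 × (0.707 × 0.5) = 14.32 kip/in → NOT adequate.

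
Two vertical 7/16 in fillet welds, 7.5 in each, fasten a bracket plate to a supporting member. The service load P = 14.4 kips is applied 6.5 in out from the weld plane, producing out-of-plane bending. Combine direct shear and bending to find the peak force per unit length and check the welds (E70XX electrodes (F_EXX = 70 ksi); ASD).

f_max ≈ 5.08 kip/in; adequate

L_w = 2 × 7.5 = 15 in; section modulus (unit throat) S = 2 × L²/6 = 18.75 in².
Direct shear f_v = P/L_w = 14.4/15 = 0.96 kip/in.
Moment M = P × e = 14.4 × 6.5 = 93.6 kip·in; bending f_b = M/S = 4.992 kip/in.
f_max = √(f_v² + f_b²) = √(0.96² + 4.992²) = 5.083 kip/in.
r_n/Ω = (1/2.0) × 0.6 × 70 × (0.707 × 0.4375) = 6.496 kip/in → adequate.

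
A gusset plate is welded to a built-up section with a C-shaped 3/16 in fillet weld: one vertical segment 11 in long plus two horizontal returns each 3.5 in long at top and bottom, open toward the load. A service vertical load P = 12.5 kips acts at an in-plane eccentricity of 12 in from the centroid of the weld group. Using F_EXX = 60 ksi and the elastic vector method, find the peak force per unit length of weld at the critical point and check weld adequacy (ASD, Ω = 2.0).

Total weld length L_w = 18 in. Treat welds as unit-width lines.
Centroid: x̄ = 2×3.5×1.75 / 18 = 0.6806 in from the vertical weld.
Polar moment about centroid: J = I_x + I_y = [11³/12 + 2×3.5×5.5²] + [11×0.6806² + 2(3.5³/12 + 3.5×1.069²)] = 342.9 in³.
Direct shear f_v = P/L_w = 12.5 / 18 = 0.6944 kip/in (vertical).
Torsion M = P·e = 12.5 × 12 = 150 kip·in.
Critical point at (x, y) = (2.819, 5.5) from centroid. f_tx = M·y/J = 2.406 kip/in; f_ty = M·x/J = 1.233 kip/in.
Resultant f_max = √[f_tx² + (f_v + f_ty)²] = √[2.406² + (0.6944 + 1.233)²] = 3.083 kip/in.
Capacity per unit length: r_n/Ω = (1/2.0) × 0.6 × 60 × (0.707 × 0.1875) = 2.386 kip/in.
3.083 > 2.386 → NOT adequate.

f_max ≈ 3.08 kip/in; NOT adequate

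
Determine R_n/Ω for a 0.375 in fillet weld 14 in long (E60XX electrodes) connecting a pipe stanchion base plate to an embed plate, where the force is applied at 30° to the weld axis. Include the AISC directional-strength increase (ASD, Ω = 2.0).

R_n/Ω ≈ 78.6 kips

E60XX → F_EXX = 60 ksi.
t_e = 0.707 × 0.375 = 0.2651 in; A_we = 0.2651 × 14 = 3.712 in².
Directional factor: 1.0 + 0.5 sin^1.5(30°) = 1.177.
F_nw = 0.6 × 60 × 1.177 = 42.36 ksi.
R_n/Ω = (42.36 × 3.712) / 2.0 = 78.62 kips.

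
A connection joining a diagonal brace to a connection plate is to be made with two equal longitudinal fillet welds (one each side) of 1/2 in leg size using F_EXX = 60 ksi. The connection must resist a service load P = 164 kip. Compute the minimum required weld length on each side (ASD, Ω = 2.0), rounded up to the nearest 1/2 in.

Throat t_e = 0.707 × 0.5 = 0.3535 in.
r_n/Ω = (0.6 × 60 × 0.3535) / 2.0 = 6.363 kip/in.
L_req = P / (r_n/Ω) = 164 / 6.363 = 25.77 in total.
Per side: 25.77 / 2 = 12.89 in.
Round up → use L = 13 in on each side.

L = 13 in on each side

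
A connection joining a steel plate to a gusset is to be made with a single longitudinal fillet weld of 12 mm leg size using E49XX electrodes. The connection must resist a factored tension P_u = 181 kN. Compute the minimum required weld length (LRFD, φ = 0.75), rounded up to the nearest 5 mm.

L = 100 mm

E49XX → F_EXX = 490 MPa.
Throat t_e = 0.707 × 12 = 8.484 mm.
φr_n = 0.75 × 0.6 × 490 × 8.484 × 10⁻³ = 1.871 kN/mm.
L_req = P_u / φr_n = 181 / 1.871 = 96.75 mm total.
Round up → use L = 100 mm.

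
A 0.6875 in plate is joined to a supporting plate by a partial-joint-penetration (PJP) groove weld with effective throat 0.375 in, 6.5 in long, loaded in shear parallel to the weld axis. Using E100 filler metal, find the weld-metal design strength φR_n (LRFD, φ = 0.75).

E100XX → F_EXX = 100 ksi.
Effective throat (given) t_e = 0.375 in.
A_we = 0.375 × 6.5 = 2.438 in².
F_nw = 0.6 F_EXX = 60 ksi.
φR_n = 0.75 × 60 × 2.438 = 109.7 kips.

φR_n ≈ 110 kips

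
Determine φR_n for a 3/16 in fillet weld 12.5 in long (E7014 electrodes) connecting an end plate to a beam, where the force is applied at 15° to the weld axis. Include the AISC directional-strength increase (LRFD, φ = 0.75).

E70XX → F_EXX = 70 ksi.
t_e = 0.707 × 0.1875 = 0.1326 in; A_we = 0.1326 × 12.5 = 1.657 in².
Directional factor: 1.0 + 0.5 sin^1.5(15°) = 1.066.
F_nw = 0.6 × 70 × 1.066 = 44.77 ksi.
φR_n = 0.75 × 44.77 × 1.657 = 55.63 kips.

φR_n ≈ 55.6 kips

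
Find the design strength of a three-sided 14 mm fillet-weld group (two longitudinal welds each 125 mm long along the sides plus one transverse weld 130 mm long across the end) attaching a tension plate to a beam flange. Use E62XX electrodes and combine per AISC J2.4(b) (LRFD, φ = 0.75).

φR_n ≈ 1130 kN

E62XX → F_EXX = 620 MPa.
t_e = 0.707 × 14 = 9.898 mm.
R_nwl = 0.6 × 620 × 9.898 × 250 × 10⁻³ = 920.5 kN (longitudinal, 2 welds).
R_nwt = 0.6 × 620 × 9.898 × 130 × 10⁻³ = 478.7 kN (transverse, base value).
(i) R_nwl + R_nwt = 1399 kN; (ii) 0.85 R_nwl + 1.5 R_nwt = 1500 kN.
R_n = max = 1500 kN [governs: (ii)]; φR_n = 1125 kN.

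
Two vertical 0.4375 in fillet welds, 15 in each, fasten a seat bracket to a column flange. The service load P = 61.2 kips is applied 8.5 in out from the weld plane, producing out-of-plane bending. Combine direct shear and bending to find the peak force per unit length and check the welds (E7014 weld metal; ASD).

E70XX → F_EXX = 70 ksi.
L_w = 2 × 15 = 30 in; section modulus (unit throat) S = 2 × L²/6 = 75 in².
Direct shear f_v = P/L_w = 61.2/30 = 2.04 kip/in.
Moment M = P × e = 61.2 × 8.5 = 520.2 kip·in; bending f_b = M/S = 6.936 kip/in.
f_max = √(f_v² + f_b²) = √(2.04² + 6.936²) = 7.23 kip/in.
r_n/Ω = (1/2.0) × 0.6 × 70 × (0.707 × 0.4375) = 6.496 kip/in → NOT adequate.

f_max ≈ 7.23 kip/in; NOT adequate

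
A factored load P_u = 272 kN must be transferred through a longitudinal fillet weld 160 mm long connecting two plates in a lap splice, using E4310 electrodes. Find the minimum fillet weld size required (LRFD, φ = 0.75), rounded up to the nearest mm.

w = 13 mm

E43XX → F_EXX = 430 MPa.
Total weld length L = 160 mm.
Required throat t_e = P_u / (φ × 0.6 F_EXX × L) = 272 / (0.75 × 0.6 × 430 × 160 × 10⁻³) = 8.786 mm.
Required leg w = t_e / 0.707 = 12.43 mm → use 13 mm.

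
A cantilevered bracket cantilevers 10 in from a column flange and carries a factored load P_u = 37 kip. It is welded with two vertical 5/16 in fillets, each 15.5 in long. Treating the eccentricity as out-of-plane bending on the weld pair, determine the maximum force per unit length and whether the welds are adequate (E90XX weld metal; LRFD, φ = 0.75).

f_max ≈ 4.77 kip/in; adequate

E90XX → F_EXX = 90 ksi.
L_w = 2 × 15.5 = 31 in; section modulus (unit throat) S = 2 × L²/6 = 80.08 in².
Direct shear f_v = P/L_w = 37/31 = 1.194 kip/in.
Moment M = P × e = 37 × 10 = 370 kip·in; bending f_b = M/S = 4.62 kip/in.
f_max = √(f_v² + f_b²) = √(1.194² + 4.62²) = 4.772 kip/in.
φr_n = 0.75 × 0.6 × 90 × (0.707 × 0.3125) = 8.948 kip/in → adequate.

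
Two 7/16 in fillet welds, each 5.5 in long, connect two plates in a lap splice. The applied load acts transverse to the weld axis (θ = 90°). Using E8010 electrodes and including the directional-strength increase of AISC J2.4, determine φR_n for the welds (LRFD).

φR_n ≈ 184 kips

E80XX → F_EXX = 80 ksi.
t_e = 0.707 × 0.4375 = 0.3093 in; A_we = 0.3093 × 11 = 3.402 in².
Directional factor: 1.0 + 0.5 sin^1.5(90°) = 1.5.
F_nw = 0.6 × 80 × 1.5 = 72 ksi.
φR_n = 0.75 × 72 × 3.402 = 183.7 kips.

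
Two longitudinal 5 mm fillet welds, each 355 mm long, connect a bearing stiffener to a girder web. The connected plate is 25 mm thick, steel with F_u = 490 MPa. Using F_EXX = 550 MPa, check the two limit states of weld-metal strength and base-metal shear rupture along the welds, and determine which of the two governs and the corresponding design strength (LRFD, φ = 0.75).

φR_n ≈ 621 kN (weld metal governs)

t_e = 0.707 × 5 = 3.535 mm; L = 710 mm.
Weld metal: φR_n = 0.75 × 0.6 × 550 × 3.535 × 710 × 10⁻³ = 621.2 kN.
Base metal (shear rupture): φR_n = 0.75 × 0.6 × 490 × 25 × 710 × 10⁻³ = 3914 kN.
Governing: weld metal.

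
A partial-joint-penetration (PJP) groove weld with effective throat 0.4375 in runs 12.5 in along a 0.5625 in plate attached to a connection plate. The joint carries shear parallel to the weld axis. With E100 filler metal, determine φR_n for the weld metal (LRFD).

E100XX → F_EXX = 100 ksi.
Effective throat (given) t_e = 0.4375 in.
A_we = 0.4375 × 12.5 = 5.469 in².
F_nw = 0.6 F_EXX = 60 ksi.
φR_n = 0.75 × 60 × 5.469 = 246.1 kips.

φR_n ≈ 246 kips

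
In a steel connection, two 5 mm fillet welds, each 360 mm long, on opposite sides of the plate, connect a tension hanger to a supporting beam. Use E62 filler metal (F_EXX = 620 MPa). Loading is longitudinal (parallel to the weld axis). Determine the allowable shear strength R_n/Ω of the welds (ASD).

Effective throat t_e = 0.707 × 5 = 3.535 mm.
Total length L = 720 mm; A_we = 3.535 × 720 = 2545 mm².
F_nw = 0.6 F_EXX = 0.6 × 620 = 372 MPa.
R_n = 372 × 2545 × 10⁻³ = 946.8 kN; R_n/Ω = 946.8/2.0 = 473.4 kN.

R_n/Ω ≈ 473 kN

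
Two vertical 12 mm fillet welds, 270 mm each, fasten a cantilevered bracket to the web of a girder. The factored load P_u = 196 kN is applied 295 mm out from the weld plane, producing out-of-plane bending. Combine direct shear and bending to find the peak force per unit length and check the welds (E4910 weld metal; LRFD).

f_max ≈ 2410 N/mm; NOT adequate

E49XX → F_EXX = 490 MPa.
L_w = 2 × 270 = 540 mm; section modulus (unit throat) S = 2 × L²/6 = 24300 mm².
Direct shear f_v = P/L_w = 196×10³/540 = 363 N/mm.
Moment M = P × e = 196×10³ × 295 = 57820000 N·mm; bending f_b = M/S = 2379 N/mm.
f_max = √(f_v² + f_b²) = √(363² + 2379²) = 2407 N/mm.
φr_n = 0.75 × 0.6 × 490 × (0.707 × 12) = 1871 N/mm → NOT adequate.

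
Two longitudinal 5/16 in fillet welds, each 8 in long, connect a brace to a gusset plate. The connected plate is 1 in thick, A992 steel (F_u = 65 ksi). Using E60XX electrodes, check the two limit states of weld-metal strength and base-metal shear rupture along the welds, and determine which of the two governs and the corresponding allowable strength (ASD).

E60XX → F_EXX = 60 ksi.
t_e = 0.707 × 0.3125 = 0.2209 in; L = 16 in.
Weld metal: R_n/Ω = (1/2.0) × 0.6 × 60 × 0.2209 × 16 = 63.63 kips.
Base metal (shear rupture): R_n/Ω = (1/2.0) × 0.6 × 65 × 1 × 16 = 312 kips.
Governing: weld metal.

R_n/Ω ≈ 63.6 kips (weld metal governs)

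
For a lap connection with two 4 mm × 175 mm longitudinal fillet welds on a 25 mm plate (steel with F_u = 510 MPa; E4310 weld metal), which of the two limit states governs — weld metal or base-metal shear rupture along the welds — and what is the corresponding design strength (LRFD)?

φR_n ≈ 192 kN (weld metal governs)

E43XX → F_EXX = 430 MPa.
t_e = 0.707 × 4 = 2.828 mm; L = 350 mm.
Weld metal: φR_n = 0.75 × 0.6 × 430 × 2.828 × 350 × 10⁻³ = 191.5 kN.
Base metal (shear rupture): φR_n = 0.75 × 0.6 × 510 × 25 × 350 × 10⁻³ = 2008 kN.
Governing: weld metal.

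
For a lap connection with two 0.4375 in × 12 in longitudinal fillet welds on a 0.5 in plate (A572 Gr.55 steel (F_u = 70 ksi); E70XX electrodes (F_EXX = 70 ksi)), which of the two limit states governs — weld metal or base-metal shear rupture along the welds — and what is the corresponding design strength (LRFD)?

t_e = 0.707 × 0.4375 = 0.3093 in; L = 24 in.
Weld metal: φR_n = 0.75 × 0.6 × 70 × 0.3093 × 24 = 233.8 kip.
Base metal (shear rupture): φR_n = 0.75 × 0.6 × 70 × 0.5 × 24 = 378 kip.
Governing: weld metal.

φR_n ≈ 234 kip (weld metal governs)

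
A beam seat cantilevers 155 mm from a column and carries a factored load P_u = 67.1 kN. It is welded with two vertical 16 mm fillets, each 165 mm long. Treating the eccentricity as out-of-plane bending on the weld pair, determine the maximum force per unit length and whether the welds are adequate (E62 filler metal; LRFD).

f_max ≈ 1160 N/mm; adequate

E62XX → F_EXX = 620 MPa.
L_w = 2 × 165 = 330 mm; section modulus (unit throat) S = 2 × L²/6 = 9075 mm².
Direct shear f_v = P/L_w = 67.1×10³/330 = 203.3 N/mm.
Moment M = P × e = 67.1×10³ × 155 = 10400000 N·mm; bending f_b = M/S = 1146 N/mm.
f_max = √(f_v² + f_b²) = √(203.3² + 1146²) = 1164 N/mm.
φr_n = 0.75 × 0.6 × 620 × (0.707 × 16) = 3156 N/mm → adequate.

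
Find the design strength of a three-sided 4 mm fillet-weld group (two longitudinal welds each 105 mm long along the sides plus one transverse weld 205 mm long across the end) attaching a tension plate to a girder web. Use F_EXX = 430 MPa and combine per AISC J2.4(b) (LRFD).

t_e = 0.707 × 4 = 2.828 mm.
R_nwl = 0.6 × 430 × 2.828 × 210 × 10⁻³ = 153.2 kN (longitudinal, 2 welds).
R_nwt = 0.6 × 430 × 2.828 × 205 × 10⁻³ = 149.6 kN (transverse, base value).
(i) R_nwl + R_nwt = 302.8 kN; (ii) 0.85 R_nwl + 1.5 R_nwt = 354.6 kN.
R_n = max = 354.6 kN [governs: (ii)]; φR_n = 265.9 kN.

φR_n ≈ 266 kN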